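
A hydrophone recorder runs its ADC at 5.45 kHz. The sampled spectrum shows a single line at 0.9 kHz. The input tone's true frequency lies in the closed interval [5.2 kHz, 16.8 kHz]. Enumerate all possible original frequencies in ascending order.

Frequencies that alias to 0.9 kHz are k·fs ± 0.9 kHz for integer k ≥ 0.
k=0: 0.9 kHz.
k=1: 4.55 kHz, 6.35 kHz.
k=2: 10 kHz, 11.8 kHz.
k=3: 15.45 kHz, 17.25 kHz.
k=4: 20.9 kHz, 22.7 kHz.
Within [5.2 kHz, 16.8 kHz]: 6.35 kHz, 10 kHz, 11.8 kHz, 15.45 kHz.

6.35 kHz, 10 kHz, 11.8 kHz, 15.45 kHz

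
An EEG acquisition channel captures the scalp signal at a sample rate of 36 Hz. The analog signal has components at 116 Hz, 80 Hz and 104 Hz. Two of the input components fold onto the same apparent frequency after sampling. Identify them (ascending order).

80 Hz, 116 Hz

fs/2 = 18 Hz.
116 Hz mod fs = 8 Hz.
8 Hz ≤ fs/2 = 18 Hz, appears at 8 Hz.
80 Hz mod fs = 8 Hz.
8 Hz ≤ fs/2 = 18 Hz, appears at 8 Hz.
104 Hz mod fs = 32 Hz.
32 Hz > fs/2 = 18 Hz, folds to fs − 32 Hz = 4 Hz.
80 Hz and 116 Hz both map to 8 Hz.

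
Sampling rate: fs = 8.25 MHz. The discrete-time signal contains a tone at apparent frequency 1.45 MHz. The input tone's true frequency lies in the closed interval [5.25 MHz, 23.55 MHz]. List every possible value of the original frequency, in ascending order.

6.8 MHz, 9.7 MHz, 15.05 MHz, 17.95 MHz, 23.3 MHz

Frequencies that alias to 1.45 MHz are k·fs ± 1.45 MHz for integer k ≥ 0.
k=0: 1.45 MHz.
k=1: 6.8 MHz, 9.7 MHz.
k=2: 15.05 MHz, 17.95 MHz.
k=3: 23.3 MHz, 26.2 MHz.
k=4: 31.55 MHz, 34.45 MHz.
Within [5.25 MHz, 23.55 MHz]: 6.8 MHz, 9.7 MHz, 15.05 MHz, 17.95 MHz, 23.3 MHz.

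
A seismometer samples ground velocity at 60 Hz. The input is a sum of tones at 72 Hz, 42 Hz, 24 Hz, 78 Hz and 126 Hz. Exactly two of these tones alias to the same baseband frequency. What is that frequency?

fs/2 = 30 Hz.
72 Hz mod fs = 12 Hz.
12 Hz ≤ fs/2 = 30 Hz, appears at 12 Hz.
42 Hz > fs/2 = 30 Hz, folds to fs − 42 Hz = 18 Hz.
24 Hz ≤ fs/2 = 30 Hz, passes unchanged.
78 Hz mod fs = 18 Hz.
18 Hz ≤ fs/2 = 30 Hz, appears at 18 Hz.
126 Hz mod fs = 6 Hz.
6 Hz ≤ fs/2 = 30 Hz, appears at 6 Hz.
42 Hz and 78 Hz both map to 18 Hz.

18 Hz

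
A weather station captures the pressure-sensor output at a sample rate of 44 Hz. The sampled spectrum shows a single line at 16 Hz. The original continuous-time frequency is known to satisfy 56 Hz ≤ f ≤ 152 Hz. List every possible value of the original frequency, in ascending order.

60 Hz, 72 Hz, 104 Hz, 116 Hz, 148 Hz

Frequencies that alias to 16 Hz are k·fs ± 16 Hz for integer k ≥ 0.
k=0: 16 Hz.
k=1: 28 Hz, 60 Hz.
k=2: 72 Hz, 104 Hz.
k=3: 116 Hz, 148 Hz.
k=4: 160 Hz, 192 Hz.
Within [56 Hz, 152 Hz]: 60 Hz, 72 Hz, 104 Hz, 116 Hz, 148 Hz.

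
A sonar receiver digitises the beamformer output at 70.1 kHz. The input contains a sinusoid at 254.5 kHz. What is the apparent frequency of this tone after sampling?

254.5 kHz mod fs = 44.2 kHz.
44.2 kHz > fs/2 = 35.05 kHz, folds to fs − 44.2 kHz = 25.9 kHz.

25.9 kHz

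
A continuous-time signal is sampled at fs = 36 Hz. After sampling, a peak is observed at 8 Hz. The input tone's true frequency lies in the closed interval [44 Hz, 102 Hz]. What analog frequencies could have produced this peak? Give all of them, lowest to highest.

Frequencies that alias to 8 Hz are k·fs ± 8 Hz for integer k ≥ 0.
k=0: 8 Hz.
k=1: 28 Hz, 44 Hz.
k=2: 64 Hz, 80 Hz.
k=3: 100 Hz, 116 Hz.
k=4: 136 Hz, 152 Hz.
Within [44 Hz, 102 Hz]: 44 Hz, 64 Hz, 80 Hz, 100 Hz.

44 Hz, 64 Hz, 80 Hz, 100 Hz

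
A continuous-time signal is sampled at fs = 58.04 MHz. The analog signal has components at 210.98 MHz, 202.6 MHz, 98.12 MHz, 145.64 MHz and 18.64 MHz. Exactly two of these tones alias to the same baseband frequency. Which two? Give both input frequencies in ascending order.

145.64 MHz, 202.6 MHz

fs/2 = 29.02 MHz.
210.98 MHz mod fs = 36.86 MHz.
36.86 MHz > fs/2 = 29.02 MHz, folds to fs − 36.86 MHz = 21.18 MHz.
202.6 MHz mod fs = 28.48 MHz.
28.48 MHz ≤ fs/2 = 29.02 MHz, appears at 28.48 MHz.
98.12 MHz mod fs = 40.08 MHz.
40.08 MHz > fs/2 = 29.02 MHz, folds to fs − 40.08 MHz = 17.96 MHz.
145.64 MHz mod fs = 29.56 MHz.
29.56 MHz > fs/2 = 29.02 MHz, folds to fs − 29.56 MHz = 28.48 MHz.
18.64 MHz ≤ fs/2 = 29.02 MHz, passes unchanged.
145.64 MHz and 202.6 MHz both map to 28.48 MHz.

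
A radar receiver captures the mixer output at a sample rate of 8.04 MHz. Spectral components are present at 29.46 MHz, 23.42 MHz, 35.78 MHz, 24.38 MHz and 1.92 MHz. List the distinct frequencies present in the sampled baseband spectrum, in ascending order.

fs/2 = 4.02 MHz.
29.46 MHz mod fs = 5.34 MHz.
5.34 MHz > fs/2 = 4.02 MHz, folds to fs − 5.34 MHz = 2.7 MHz.
23.42 MHz mod fs = 7.34 MHz.
7.34 MHz > fs/2 = 4.02 MHz, folds to fs − 7.34 MHz = 0.7 MHz.
35.78 MHz mod fs = 3.62 MHz.
3.62 MHz ≤ fs/2 = 4.02 MHz, appears at 3.62 MHz.
24.38 MHz mod fs = 0.26 MHz.
0.26 MHz ≤ fs/2 = 4.02 MHz, appears at 0.26 MHz.
1.92 MHz ≤ fs/2 = 4.02 MHz, passes unchanged.
Distinct values: {0.26 MHz, 0.7 MHz, 1.92 MHz, 2.7 MHz, 3.62 MHz}.

0.26 MHz, 0.7 MHz, 1.92 MHz, 2.7 MHz, 3.62 MHz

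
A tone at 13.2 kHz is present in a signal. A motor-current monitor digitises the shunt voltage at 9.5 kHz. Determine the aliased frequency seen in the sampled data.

3.7 kHz

13.2 kHz mod fs = 3.7 kHz.
3.7 kHz ≤ fs/2 = 4.75 kHz, appears at 3.7 kHz.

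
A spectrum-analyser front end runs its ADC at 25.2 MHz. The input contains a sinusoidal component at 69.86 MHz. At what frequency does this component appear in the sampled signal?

5.74 MHz

69.86 MHz mod fs = 19.46 MHz.
19.46 MHz > fs/2 = 12.6 MHz, folds to fs − 19.46 MHz = 5.74 MHz.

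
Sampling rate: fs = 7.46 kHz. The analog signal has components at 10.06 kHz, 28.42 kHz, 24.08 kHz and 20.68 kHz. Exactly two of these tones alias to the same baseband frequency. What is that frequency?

fs/2 = 3.73 kHz.
10.06 kHz mod fs = 2.6 kHz.
2.6 kHz ≤ fs/2 = 3.73 kHz, appears at 2.6 kHz.
28.42 kHz mod fs = 6.04 kHz.
6.04 kHz > fs/2 = 3.73 kHz, folds to fs − 6.04 kHz = 1.42 kHz.
24.08 kHz mod fs = 1.7 kHz.
1.7 kHz ≤ fs/2 = 3.73 kHz, appears at 1.7 kHz.
20.68 kHz mod fs = 5.76 kHz.
5.76 kHz > fs/2 = 3.73 kHz, folds to fs − 5.76 kHz = 1.7 kHz.
20.68 kHz and 24.08 kHz both map to 1.7 kHz.

1.7 kHz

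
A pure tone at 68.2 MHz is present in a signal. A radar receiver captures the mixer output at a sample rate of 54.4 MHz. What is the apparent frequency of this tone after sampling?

13.8 MHz

68.2 MHz mod fs = 13.8 MHz.
13.8 MHz ≤ fs/2 = 27.2 MHz, appears at 13.8 MHz.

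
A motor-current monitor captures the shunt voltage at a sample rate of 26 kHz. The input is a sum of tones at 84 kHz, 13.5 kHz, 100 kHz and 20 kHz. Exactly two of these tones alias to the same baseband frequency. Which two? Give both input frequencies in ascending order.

20 kHz, 84 kHz

fs/2 = 13 kHz.
84 kHz mod fs = 6 kHz.
6 kHz ≤ fs/2 = 13 kHz, appears at 6 kHz.
13.5 kHz > fs/2 = 13 kHz, folds to fs − 13.5 kHz = 12.5 kHz.
100 kHz mod fs = 22 kHz.
22 kHz > fs/2 = 13 kHz, folds to fs − 22 kHz = 4 kHz.
20 kHz > fs/2 = 13 kHz, folds to fs − 20 kHz = 6 kHz.
20 kHz and 84 kHz both map to 6 kHz.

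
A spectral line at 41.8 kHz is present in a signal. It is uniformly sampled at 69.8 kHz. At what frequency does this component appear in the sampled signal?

28 kHz

41.8 kHz > fs/2 = 34.9 kHz, folds to fs − 41.8 kHz = 28 kHz.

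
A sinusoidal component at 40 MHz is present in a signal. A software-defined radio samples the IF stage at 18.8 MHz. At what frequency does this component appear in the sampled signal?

2.4 MHz

40 MHz mod fs = 2.4 MHz.
2.4 MHz ≤ fs/2 = 9.4 MHz, appears at 2.4 MHz.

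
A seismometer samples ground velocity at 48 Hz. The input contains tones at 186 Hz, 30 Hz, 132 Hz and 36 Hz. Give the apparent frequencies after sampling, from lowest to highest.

6 Hz, 12 Hz, 18 Hz

fs/2 = 24 Hz.
186 Hz mod fs = 42 Hz.
42 Hz > fs/2 = 24 Hz, folds to fs − 42 Hz = 6 Hz.
30 Hz > fs/2 = 24 Hz, folds to fs − 30 Hz = 18 Hz.
132 Hz mod fs = 36 Hz.
36 Hz > fs/2 = 24 Hz, folds to fs − 36 Hz = 12 Hz.
36 Hz > fs/2 = 24 Hz, folds to fs − 36 Hz = 12 Hz.
Distinct values: {6 Hz, 12 Hz, 18 Hz}.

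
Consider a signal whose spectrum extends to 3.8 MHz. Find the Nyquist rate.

Nyquist rate = 2 × 3.8 MHz = 7.6 MHz.

7.6 MHz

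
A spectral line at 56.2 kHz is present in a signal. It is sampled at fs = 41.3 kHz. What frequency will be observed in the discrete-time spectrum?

14.9 kHz

56.2 kHz mod fs = 14.9 kHz.
14.9 kHz ≤ fs/2 = 20.65 kHz, appears at 14.9 kHz.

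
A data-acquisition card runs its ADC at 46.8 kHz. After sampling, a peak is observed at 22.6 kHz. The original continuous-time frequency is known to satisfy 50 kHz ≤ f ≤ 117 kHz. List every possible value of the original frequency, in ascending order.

Frequencies that alias to 22.6 kHz are k·fs ± 22.6 kHz for integer k ≥ 0.
k=0: 22.6 kHz.
k=1: 24.2 kHz, 69.4 kHz.
k=2: 71 kHz, 116.2 kHz.
k=3: 117.8 kHz, 163 kHz.
Within [50 kHz, 117 kHz]: 69.4 kHz, 71 kHz, 116.2 kHz.

69.4 kHz, 71 kHz, 116.2 kHz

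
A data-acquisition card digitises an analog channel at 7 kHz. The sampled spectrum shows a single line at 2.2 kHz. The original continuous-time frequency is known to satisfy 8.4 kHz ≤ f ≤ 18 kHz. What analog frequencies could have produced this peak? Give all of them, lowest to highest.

9.2 kHz, 11.8 kHz, 16.2 kHz

Frequencies that alias to 2.2 kHz are k·fs ± 2.2 kHz for integer k ≥ 0.
k=0: 2.2 kHz.
k=1: 4.8 kHz, 9.2 kHz.
k=2: 11.8 kHz, 16.2 kHz.
k=3: 18.8 kHz, 23.2 kHz.
Within [8.4 kHz, 18 kHz]: 9.2 kHz, 11.8 kHz, 16.2 kHz.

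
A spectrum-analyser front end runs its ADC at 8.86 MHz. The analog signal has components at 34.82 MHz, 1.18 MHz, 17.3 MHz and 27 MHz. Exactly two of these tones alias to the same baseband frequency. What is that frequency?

fs/2 = 4.43 MHz.
34.82 MHz mod fs = 8.24 MHz.
8.24 MHz > fs/2 = 4.43 MHz, folds to fs − 8.24 MHz = 0.62 MHz.
1.18 MHz ≤ fs/2 = 4.43 MHz, passes unchanged.
17.3 MHz mod fs = 8.44 MHz.
8.44 MHz > fs/2 = 4.43 MHz, folds to fs − 8.44 MHz = 0.42 MHz.
27 MHz mod fs = 0.42 MHz.
0.42 MHz ≤ fs/2 = 4.43 MHz, appears at 0.42 MHz.
17.3 MHz and 27 MHz both map to 0.42 MHz.

0.42 MHz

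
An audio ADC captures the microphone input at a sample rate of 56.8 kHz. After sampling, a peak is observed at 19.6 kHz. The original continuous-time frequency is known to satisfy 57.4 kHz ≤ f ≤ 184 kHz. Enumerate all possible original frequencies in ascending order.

Frequencies that alias to 19.6 kHz are k·fs ± 19.6 kHz for integer k ≥ 0.
k=0: 19.6 kHz.
k=1: 37.2 kHz, 76.4 kHz.
k=2: 94 kHz, 133.2 kHz.
k=3: 150.8 kHz, 190 kHz.
k=4: 207.6 kHz, 246.8 kHz.
Within [57.4 kHz, 184 kHz]: 76.4 kHz, 94 kHz, 133.2 kHz, 150.8 kHz.

76.4 kHz, 94 kHz, 133.2 kHz, 150.8 kHz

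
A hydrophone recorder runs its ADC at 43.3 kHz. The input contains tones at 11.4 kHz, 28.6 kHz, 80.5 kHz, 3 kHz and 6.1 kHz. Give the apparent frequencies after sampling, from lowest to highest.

3 kHz, 6.1 kHz, 11.4 kHz, 14.7 kHz

fs/2 = 21.65 kHz.
11.4 kHz ≤ fs/2 = 21.65 kHz, passes unchanged.
28.6 kHz > fs/2 = 21.65 kHz, folds to fs − 28.6 kHz = 14.7 kHz.
80.5 kHz mod fs = 37.2 kHz.
37.2 kHz > fs/2 = 21.65 kHz, folds to fs − 37.2 kHz = 6.1 kHz.
3 kHz ≤ fs/2 = 21.65 kHz, passes unchanged.
6.1 kHz ≤ fs/2 = 21.65 kHz, passes unchanged.
Distinct values: {3 kHz, 6.1 kHz, 11.4 kHz, 14.7 kHz}.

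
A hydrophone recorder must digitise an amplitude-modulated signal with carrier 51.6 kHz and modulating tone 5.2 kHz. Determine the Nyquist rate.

113.6 kHz

AM sidebands sit at fc ± fm = 46.4 kHz and 56.8 kHz.
Highest-frequency component: 56.8 kHz.
Nyquist rate = 2 × 56.8 kHz = 113.6 kHz.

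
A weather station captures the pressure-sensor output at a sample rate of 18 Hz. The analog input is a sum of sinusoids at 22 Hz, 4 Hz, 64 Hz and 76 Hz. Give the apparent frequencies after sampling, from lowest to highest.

fs/2 = 9 Hz.
22 Hz mod fs = 4 Hz.
4 Hz ≤ fs/2 = 9 Hz, appears at 4 Hz.
4 Hz ≤ fs/2 = 9 Hz, passes unchanged.
64 Hz mod fs = 10 Hz.
10 Hz > fs/2 = 9 Hz, folds to fs − 10 Hz = 8 Hz.
76 Hz mod fs = 4 Hz.
4 Hz ≤ fs/2 = 9 Hz, appears at 4 Hz.
Distinct values: {4 Hz, 8 Hz}.

4 Hz, 8 Hz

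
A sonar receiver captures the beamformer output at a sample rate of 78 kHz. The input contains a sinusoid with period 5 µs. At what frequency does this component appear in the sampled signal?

T = 5 µs → f = 1/T = 200 kHz.
200 kHz mod fs = 44 kHz.
44 kHz > fs/2 = 39 kHz, folds to fs − 44 kHz = 34 kHz.

34 kHz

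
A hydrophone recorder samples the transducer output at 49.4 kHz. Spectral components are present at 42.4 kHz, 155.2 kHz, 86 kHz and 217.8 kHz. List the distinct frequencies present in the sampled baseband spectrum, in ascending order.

7 kHz, 12.8 kHz, 20.2 kHz

fs/2 = 24.7 kHz.
42.4 kHz > fs/2 = 24.7 kHz, folds to fs − 42.4 kHz = 7 kHz.
155.2 kHz mod fs = 7 kHz.
7 kHz ≤ fs/2 = 24.7 kHz, appears at 7 kHz.
86 kHz mod fs = 36.6 kHz.
36.6 kHz > fs/2 = 24.7 kHz, folds to fs − 36.6 kHz = 12.8 kHz.
217.8 kHz mod fs = 20.2 kHz.
20.2 kHz ≤ fs/2 = 24.7 kHz, appears at 20.2 kHz.
Distinct values: {7 kHz, 12.8 kHz, 20.2 kHz}.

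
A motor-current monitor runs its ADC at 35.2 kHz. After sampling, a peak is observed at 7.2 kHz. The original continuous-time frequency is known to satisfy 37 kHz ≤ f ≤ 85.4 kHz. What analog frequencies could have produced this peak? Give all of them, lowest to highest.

42.4 kHz, 63.2 kHz, 77.6 kHz

Frequencies that alias to 7.2 kHz are k·fs ± 7.2 kHz for integer k ≥ 0.
k=0: 7.2 kHz.
k=1: 28 kHz, 42.4 kHz.
k=2: 63.2 kHz, 77.6 kHz.
k=3: 98.4 kHz, 112.8 kHz.
Within [37 kHz, 85.4 kHz]: 42.4 kHz, 63.2 kHz, 77.6 kHz.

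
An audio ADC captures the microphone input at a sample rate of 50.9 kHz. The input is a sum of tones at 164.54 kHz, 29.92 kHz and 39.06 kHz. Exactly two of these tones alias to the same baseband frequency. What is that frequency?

11.84 kHz

fs/2 = 25.45 kHz.
164.54 kHz mod fs = 11.84 kHz.
11.84 kHz ≤ fs/2 = 25.45 kHz, appears at 11.84 kHz.
29.92 kHz > fs/2 = 25.45 kHz, folds to fs − 29.92 kHz = 20.98 kHz.
39.06 kHz > fs/2 = 25.45 kHz, folds to fs − 39.06 kHz = 11.84 kHz.
39.06 kHz and 164.54 kHz both map to 11.84 kHz.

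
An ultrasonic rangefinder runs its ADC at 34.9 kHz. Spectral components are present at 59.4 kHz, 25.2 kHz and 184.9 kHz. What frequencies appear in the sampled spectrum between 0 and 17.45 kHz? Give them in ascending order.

fs/2 = 17.45 kHz.
59.4 kHz mod fs = 24.5 kHz.
24.5 kHz > fs/2 = 17.45 kHz, folds to fs − 24.5 kHz = 10.4 kHz.
25.2 kHz > fs/2 = 17.45 kHz, folds to fs − 25.2 kHz = 9.7 kHz.
184.9 kHz mod fs = 10.4 kHz.
10.4 kHz ≤ fs/2 = 17.45 kHz, appears at 10.4 kHz.
Distinct values: {9.7 kHz, 10.4 kHz}.

9.7 kHz, 10.4 kHz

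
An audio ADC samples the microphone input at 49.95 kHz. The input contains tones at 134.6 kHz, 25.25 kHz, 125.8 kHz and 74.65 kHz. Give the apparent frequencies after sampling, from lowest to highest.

fs/2 = 24.975 kHz.
134.6 kHz mod fs = 34.7 kHz.
34.7 kHz > fs/2 = 24.975 kHz, folds to fs − 34.7 kHz = 15.25 kHz.
25.25 kHz > fs/2 = 24.975 kHz, folds to fs − 25.25 kHz = 24.7 kHz.
125.8 kHz mod fs = 25.9 kHz.
25.9 kHz > fs/2 = 24.975 kHz, folds to fs − 25.9 kHz = 24.05 kHz.
74.65 kHz mod fs = 24.7 kHz.
24.7 kHz ≤ fs/2 = 24.975 kHz, appears at 24.7 kHz.
Distinct values: {15.25 kHz, 24.05 kHz, 24.7 kHz}.

15.25 kHz, 24.05 kHz, 24.7 kHz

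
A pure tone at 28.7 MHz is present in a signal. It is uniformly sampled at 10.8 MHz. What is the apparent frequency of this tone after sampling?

3.7 MHz

28.7 MHz mod fs = 7.1 MHz.
7.1 MHz > fs/2 = 5.4 MHz, folds to fs − 7.1 MHz = 3.7 MHz.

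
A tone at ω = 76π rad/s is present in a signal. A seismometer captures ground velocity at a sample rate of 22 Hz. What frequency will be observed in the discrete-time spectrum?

ω = 76π rad/s → f = ω/(2π) = 38 Hz.
38 Hz mod fs = 16 Hz.
16 Hz > fs/2 = 11 Hz, folds to fs − 16 Hz = 6 Hz.

6 Hz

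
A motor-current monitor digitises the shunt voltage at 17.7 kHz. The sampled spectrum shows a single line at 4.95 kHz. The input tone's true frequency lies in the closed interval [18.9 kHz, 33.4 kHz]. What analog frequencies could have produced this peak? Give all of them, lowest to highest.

Frequencies that alias to 4.95 kHz are k·fs ± 4.95 kHz for integer k ≥ 0.
k=0: 4.95 kHz.
k=1: 12.75 kHz, 22.65 kHz.
k=2: 30.45 kHz, 40.35 kHz.
k=3: 48.15 kHz, 58.05 kHz.
Within [18.9 kHz, 33.4 kHz]: 22.65 kHz, 30.45 kHz.

22.65 kHz, 30.45 kHz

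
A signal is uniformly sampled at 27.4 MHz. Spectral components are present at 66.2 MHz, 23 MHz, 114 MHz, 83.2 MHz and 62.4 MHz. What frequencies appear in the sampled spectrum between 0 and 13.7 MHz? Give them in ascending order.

fs/2 = 13.7 MHz.
66.2 MHz mod fs = 11.4 MHz.
11.4 MHz ≤ fs/2 = 13.7 MHz, appears at 11.4 MHz.
23 MHz > fs/2 = 13.7 MHz, folds to fs − 23 MHz = 4.4 MHz.
114 MHz mod fs = 4.4 MHz.
4.4 MHz ≤ fs/2 = 13.7 MHz, appears at 4.4 MHz.
83.2 MHz mod fs = 1 MHz.
1 MHz ≤ fs/2 = 13.7 MHz, appears at 1 MHz.
62.4 MHz mod fs = 7.6 MHz.
7.6 MHz ≤ fs/2 = 13.7 MHz, appears at 7.6 MHz.
Distinct values: {1 MHz, 4.4 MHz, 7.6 MHz, 11.4 MHz}.

1 MHz, 4.4 MHz, 7.6 MHz, 11.4 MHz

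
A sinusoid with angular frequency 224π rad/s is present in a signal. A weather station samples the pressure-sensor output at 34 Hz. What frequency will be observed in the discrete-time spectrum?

ω = 224π rad/s → f = ω/(2π) = 112 Hz.
112 Hz mod fs = 10 Hz.
10 Hz ≤ fs/2 = 17 Hz, appears at 10 Hz.

10 Hz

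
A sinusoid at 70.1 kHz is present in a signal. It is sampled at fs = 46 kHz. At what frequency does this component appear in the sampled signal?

21.9 kHz

70.1 kHz mod fs = 24.1 kHz.
24.1 kHz > fs/2 = 23 kHz, folds to fs − 24.1 kHz = 21.9 kHz.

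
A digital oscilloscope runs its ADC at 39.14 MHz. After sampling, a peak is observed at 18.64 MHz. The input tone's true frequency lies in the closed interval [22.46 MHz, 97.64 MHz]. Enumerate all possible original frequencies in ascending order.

57.78 MHz, 59.64 MHz, 96.92 MHz

Frequencies that alias to 18.64 MHz are k·fs ± 18.64 MHz for integer k ≥ 0.
k=0: 18.64 MHz.
k=1: 20.5 MHz, 57.78 MHz.
k=2: 59.64 MHz, 96.92 MHz.
k=3: 98.78 MHz, 136.06 MHz.
Within [22.46 MHz, 97.64 MHz]: 57.78 MHz, 59.64 MHz, 96.92 MHz.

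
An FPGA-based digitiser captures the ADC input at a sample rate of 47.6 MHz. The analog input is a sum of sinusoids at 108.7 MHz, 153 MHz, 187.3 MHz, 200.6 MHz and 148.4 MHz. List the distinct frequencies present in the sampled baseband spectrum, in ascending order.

fs/2 = 23.8 MHz.
108.7 MHz mod fs = 13.5 MHz.
13.5 MHz ≤ fs/2 = 23.8 MHz, appears at 13.5 MHz.
153 MHz mod fs = 10.2 MHz.
10.2 MHz ≤ fs/2 = 23.8 MHz, appears at 10.2 MHz.
187.3 MHz mod fs = 44.5 MHz.
44.5 MHz > fs/2 = 23.8 MHz, folds to fs − 44.5 MHz = 3.1 MHz.
200.6 MHz mod fs = 10.2 MHz.
10.2 MHz ≤ fs/2 = 23.8 MHz, appears at 10.2 MHz.
148.4 MHz mod fs = 5.6 MHz.
5.6 MHz ≤ fs/2 = 23.8 MHz, appears at 5.6 MHz.
Distinct values: {3.1 MHz, 5.6 MHz, 10.2 MHz, 13.5 MHz}.

3.1 MHz, 5.6 MHz, 10.2 MHz, 13.5 MHz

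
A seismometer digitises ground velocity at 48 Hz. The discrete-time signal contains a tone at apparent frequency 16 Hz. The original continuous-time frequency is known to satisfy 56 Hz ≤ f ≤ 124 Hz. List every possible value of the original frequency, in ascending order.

Frequencies that alias to 16 Hz are k·fs ± 16 Hz for integer k ≥ 0.
k=0: 16 Hz.
k=1: 32 Hz, 64 Hz.
k=2: 80 Hz, 112 Hz.
k=3: 128 Hz, 160 Hz.
Within [56 Hz, 124 Hz]: 64 Hz, 80 Hz, 112 Hz.

64 Hz, 80 Hz, 112 Hz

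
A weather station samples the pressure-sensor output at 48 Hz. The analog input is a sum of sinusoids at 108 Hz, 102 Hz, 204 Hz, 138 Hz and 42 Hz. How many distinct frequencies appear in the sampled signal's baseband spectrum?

fs/2 = 24 Hz.
108 Hz mod fs = 12 Hz.
12 Hz ≤ fs/2 = 24 Hz, appears at 12 Hz.
102 Hz mod fs = 6 Hz.
6 Hz ≤ fs/2 = 24 Hz, appears at 6 Hz.
204 Hz mod fs = 12 Hz.
12 Hz ≤ fs/2 = 24 Hz, appears at 12 Hz.
138 Hz mod fs = 42 Hz.
42 Hz > fs/2 = 24 Hz, folds to fs − 42 Hz = 6 Hz.
42 Hz > fs/2 = 24 Hz, folds to fs − 42 Hz = 6 Hz.
Distinct values: {6 Hz, 12 Hz} → 2.

2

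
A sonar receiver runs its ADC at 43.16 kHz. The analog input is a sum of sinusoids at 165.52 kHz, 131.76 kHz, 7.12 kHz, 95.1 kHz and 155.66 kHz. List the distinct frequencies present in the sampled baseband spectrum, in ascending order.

2.28 kHz, 7.12 kHz, 8.78 kHz, 16.98 kHz

fs/2 = 21.58 kHz.
165.52 kHz mod fs = 36.04 kHz.
36.04 kHz > fs/2 = 21.58 kHz, folds to fs − 36.04 kHz = 7.12 kHz.
131.76 kHz mod fs = 2.28 kHz.
2.28 kHz ≤ fs/2 = 21.58 kHz, appears at 2.28 kHz.
7.12 kHz ≤ fs/2 = 21.58 kHz, passes unchanged.
95.1 kHz mod fs = 8.78 kHz.
8.78 kHz ≤ fs/2 = 21.58 kHz, appears at 8.78 kHz.
155.66 kHz mod fs = 26.18 kHz.
26.18 kHz > fs/2 = 21.58 kHz, folds to fs − 26.18 kHz = 16.98 kHz.
Distinct values: {2.28 kHz, 7.12 kHz, 8.78 kHz, 16.98 kHz}.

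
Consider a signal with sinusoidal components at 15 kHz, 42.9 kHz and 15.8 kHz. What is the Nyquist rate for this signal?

Highest-frequency component: 42.9 kHz.
Nyquist rate = 2 × 42.9 kHz = 85.8 kHz.

85.8 kHz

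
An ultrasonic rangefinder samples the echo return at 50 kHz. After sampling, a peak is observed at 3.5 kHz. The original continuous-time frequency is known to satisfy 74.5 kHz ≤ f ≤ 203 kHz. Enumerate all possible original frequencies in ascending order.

96.5 kHz, 103.5 kHz, 146.5 kHz, 153.5 kHz, 196.5 kHz

Frequencies that alias to 3.5 kHz are k·fs ± 3.5 kHz for integer k ≥ 0.
k=0: 3.5 kHz.
k=1: 46.5 kHz, 53.5 kHz.
k=2: 96.5 kHz, 103.5 kHz.
k=3: 146.5 kHz, 153.5 kHz.
k=4: 196.5 kHz, 203.5 kHz.
k=5: 246.5 kHz, 253.5 kHz.
Within [74.5 kHz, 203 kHz]: 96.5 kHz, 103.5 kHz, 146.5 kHz, 153.5 kHz, 196.5 kHz.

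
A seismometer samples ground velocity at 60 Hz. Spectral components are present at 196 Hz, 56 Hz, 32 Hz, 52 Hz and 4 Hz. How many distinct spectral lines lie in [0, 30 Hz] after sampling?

fs/2 = 30 Hz.
196 Hz mod fs = 16 Hz.
16 Hz ≤ fs/2 = 30 Hz, appears at 16 Hz.
56 Hz > fs/2 = 30 Hz, folds to fs − 56 Hz = 4 Hz.
32 Hz > fs/2 = 30 Hz, folds to fs − 32 Hz = 28 Hz.
52 Hz > fs/2 = 30 Hz, folds to fs − 52 Hz = 8 Hz.
4 Hz ≤ fs/2 = 30 Hz, passes unchanged.
Distinct values: {4 Hz, 8 Hz, 16 Hz, 28 Hz} → 4.

4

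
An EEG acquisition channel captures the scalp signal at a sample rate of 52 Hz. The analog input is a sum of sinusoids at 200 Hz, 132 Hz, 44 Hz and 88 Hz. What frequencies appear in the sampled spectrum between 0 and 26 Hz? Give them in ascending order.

8 Hz, 16 Hz, 24 Hz

fs/2 = 26 Hz.
200 Hz mod fs = 44 Hz.
44 Hz > fs/2 = 26 Hz, folds to fs − 44 Hz = 8 Hz.
132 Hz mod fs = 28 Hz.
28 Hz > fs/2 = 26 Hz, folds to fs − 28 Hz = 24 Hz.
44 Hz > fs/2 = 26 Hz, folds to fs − 44 Hz = 8 Hz.
88 Hz mod fs = 36 Hz.
36 Hz > fs/2 = 26 Hz, folds to fs − 36 Hz = 16 Hz.
Distinct values: {8 Hz, 16 Hz, 24 Hz}.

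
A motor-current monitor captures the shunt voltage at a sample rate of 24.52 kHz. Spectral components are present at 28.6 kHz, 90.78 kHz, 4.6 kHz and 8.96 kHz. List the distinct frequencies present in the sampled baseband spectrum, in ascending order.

fs/2 = 12.26 kHz.
28.6 kHz mod fs = 4.08 kHz.
4.08 kHz ≤ fs/2 = 12.26 kHz, appears at 4.08 kHz.
90.78 kHz mod fs = 17.22 kHz.
17.22 kHz > fs/2 = 12.26 kHz, folds to fs − 17.22 kHz = 7.3 kHz.
4.6 kHz ≤ fs/2 = 12.26 kHz, passes unchanged.
8.96 kHz ≤ fs/2 = 12.26 kHz, passes unchanged.
Distinct values: {4.08 kHz, 4.6 kHz, 7.3 kHz, 8.96 kHz}.

4.08 kHz, 4.6 kHz, 7.3 kHz, 8.96 kHz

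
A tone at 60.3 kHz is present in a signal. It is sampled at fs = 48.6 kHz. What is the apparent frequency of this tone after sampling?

60.3 kHz mod fs = 11.7 kHz.
11.7 kHz ≤ fs/2 = 24.3 kHz, appears at 11.7 kHz.

11.7 kHz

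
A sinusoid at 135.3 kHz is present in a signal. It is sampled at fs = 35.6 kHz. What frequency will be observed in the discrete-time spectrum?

7.1 kHz

135.3 kHz mod fs = 28.5 kHz.
28.5 kHz > fs/2 = 17.8 kHz, folds to fs − 28.5 kHz = 7.1 kHz.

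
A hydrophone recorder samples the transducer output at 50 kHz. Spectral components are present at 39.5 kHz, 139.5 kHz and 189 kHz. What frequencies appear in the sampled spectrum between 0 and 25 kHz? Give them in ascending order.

fs/2 = 25 kHz.
39.5 kHz > fs/2 = 25 kHz, folds to fs − 39.5 kHz = 10.5 kHz.
139.5 kHz mod fs = 39.5 kHz.
39.5 kHz > fs/2 = 25 kHz, folds to fs − 39.5 kHz = 10.5 kHz.
189 kHz mod fs = 39 kHz.
39 kHz > fs/2 = 25 kHz, folds to fs − 39 kHz = 11 kHz.
Distinct values: {10.5 kHz, 11 kHz}.

10.5 kHz, 11 kHz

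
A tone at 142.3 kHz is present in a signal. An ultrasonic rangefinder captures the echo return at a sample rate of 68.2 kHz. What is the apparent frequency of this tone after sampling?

142.3 kHz mod fs = 5.9 kHz.
5.9 kHz ≤ fs/2 = 34.1 kHz, appears at 5.9 kHz.

5.9 kHz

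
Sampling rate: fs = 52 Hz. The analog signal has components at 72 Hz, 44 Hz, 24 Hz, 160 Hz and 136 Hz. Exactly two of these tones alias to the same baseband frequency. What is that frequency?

fs/2 = 26 Hz.
72 Hz mod fs = 20 Hz.
20 Hz ≤ fs/2 = 26 Hz, appears at 20 Hz.
44 Hz > fs/2 = 26 Hz, folds to fs − 44 Hz = 8 Hz.
24 Hz ≤ fs/2 = 26 Hz, passes unchanged.
160 Hz mod fs = 4 Hz.
4 Hz ≤ fs/2 = 26 Hz, appears at 4 Hz.
136 Hz mod fs = 32 Hz.
32 Hz > fs/2 = 26 Hz, folds to fs − 32 Hz = 20 Hz.
72 Hz and 136 Hz both map to 20 Hz.

20 Hz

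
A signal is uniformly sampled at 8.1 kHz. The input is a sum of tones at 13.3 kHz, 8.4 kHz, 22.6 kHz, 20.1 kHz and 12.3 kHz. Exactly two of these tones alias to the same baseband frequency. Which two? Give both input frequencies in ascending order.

fs/2 = 4.05 kHz.
13.3 kHz mod fs = 5.2 kHz.
5.2 kHz > fs/2 = 4.05 kHz, folds to fs − 5.2 kHz = 2.9 kHz.
8.4 kHz mod fs = 0.3 kHz.
0.3 kHz ≤ fs/2 = 4.05 kHz, appears at 0.3 kHz.
22.6 kHz mod fs = 6.4 kHz.
6.4 kHz > fs/2 = 4.05 kHz, folds to fs − 6.4 kHz = 1.7 kHz.
20.1 kHz mod fs = 3.9 kHz.
3.9 kHz ≤ fs/2 = 4.05 kHz, appears at 3.9 kHz.
12.3 kHz mod fs = 4.2 kHz.
4.2 kHz > fs/2 = 4.05 kHz, folds to fs − 4.2 kHz = 3.9 kHz.
12.3 kHz and 20.1 kHz both map to 3.9 kHz.

12.3 kHz, 20.1 kHz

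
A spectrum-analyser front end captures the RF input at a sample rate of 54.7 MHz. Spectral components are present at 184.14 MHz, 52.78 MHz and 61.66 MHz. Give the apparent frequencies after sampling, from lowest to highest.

1.92 MHz, 6.96 MHz, 20.04 MHz

fs/2 = 27.35 MHz.
184.14 MHz mod fs = 20.04 MHz.
20.04 MHz ≤ fs/2 = 27.35 MHz, appears at 20.04 MHz.
52.78 MHz > fs/2 = 27.35 MHz, folds to fs − 52.78 MHz = 1.92 MHz.
61.66 MHz mod fs = 6.96 MHz.
6.96 MHz ≤ fs/2 = 27.35 MHz, appears at 6.96 MHz.
Distinct values: {1.92 MHz, 6.96 MHz, 20.04 MHz}.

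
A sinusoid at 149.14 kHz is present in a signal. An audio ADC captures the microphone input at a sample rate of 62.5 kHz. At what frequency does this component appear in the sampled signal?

24.14 kHz

149.14 kHz mod fs = 24.14 kHz.
24.14 kHz ≤ fs/2 = 31.25 kHz, appears at 24.14 kHz.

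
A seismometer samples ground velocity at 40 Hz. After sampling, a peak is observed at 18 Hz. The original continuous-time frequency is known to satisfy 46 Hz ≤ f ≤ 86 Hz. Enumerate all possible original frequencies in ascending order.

58 Hz, 62 Hz

Frequencies that alias to 18 Hz are k·fs ± 18 Hz for integer k ≥ 0.
k=0: 18 Hz.
k=1: 22 Hz, 58 Hz.
k=2: 62 Hz, 98 Hz.
k=3: 102 Hz, 138 Hz.
Within [46 Hz, 86 Hz]: 58 Hz, 62 Hz.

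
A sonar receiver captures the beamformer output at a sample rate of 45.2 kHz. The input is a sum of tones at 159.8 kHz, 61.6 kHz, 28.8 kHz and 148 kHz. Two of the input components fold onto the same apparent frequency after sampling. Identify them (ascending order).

fs/2 = 22.6 kHz.
159.8 kHz mod fs = 24.2 kHz.
24.2 kHz > fs/2 = 22.6 kHz, folds to fs − 24.2 kHz = 21 kHz.
61.6 kHz mod fs = 16.4 kHz.
16.4 kHz ≤ fs/2 = 22.6 kHz, appears at 16.4 kHz.
28.8 kHz > fs/2 = 22.6 kHz, folds to fs − 28.8 kHz = 16.4 kHz.
148 kHz mod fs = 12.4 kHz.
12.4 kHz ≤ fs/2 = 22.6 kHz, appears at 12.4 kHz.
28.8 kHz and 61.6 kHz both map to 16.4 kHz.

28.8 kHz, 61.6 kHz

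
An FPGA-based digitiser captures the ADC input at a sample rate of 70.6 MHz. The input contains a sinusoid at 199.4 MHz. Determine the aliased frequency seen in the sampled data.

199.4 MHz mod fs = 58.2 MHz.
58.2 MHz > fs/2 = 35.3 MHz, folds to fs − 58.2 MHz = 12.4 MHz.

12.4 MHz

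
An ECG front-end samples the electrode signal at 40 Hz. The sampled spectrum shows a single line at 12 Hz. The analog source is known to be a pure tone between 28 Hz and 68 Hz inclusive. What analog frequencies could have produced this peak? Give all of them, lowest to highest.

28 Hz, 52 Hz, 68 Hz

Frequencies that alias to 12 Hz are k·fs ± 12 Hz for integer k ≥ 0.
k=0: 12 Hz.
k=1: 28 Hz, 52 Hz.
k=2: 68 Hz, 92 Hz.
k=3: 108 Hz, 132 Hz.
Within [28 Hz, 68 Hz]: 28 Hz, 52 Hz, 68 Hz.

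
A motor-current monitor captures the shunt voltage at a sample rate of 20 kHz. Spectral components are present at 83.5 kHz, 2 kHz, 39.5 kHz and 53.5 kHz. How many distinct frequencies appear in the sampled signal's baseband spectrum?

fs/2 = 10 kHz.
83.5 kHz mod fs = 3.5 kHz.
3.5 kHz ≤ fs/2 = 10 kHz, appears at 3.5 kHz.
2 kHz ≤ fs/2 = 10 kHz, passes unchanged.
39.5 kHz mod fs = 19.5 kHz.
19.5 kHz > fs/2 = 10 kHz, folds to fs − 19.5 kHz = 0.5 kHz.
53.5 kHz mod fs = 13.5 kHz.
13.5 kHz > fs/2 = 10 kHz, folds to fs − 13.5 kHz = 6.5 kHz.
Distinct values: {0.5 kHz, 2 kHz, 3.5 kHz, 6.5 kHz} → 4.

4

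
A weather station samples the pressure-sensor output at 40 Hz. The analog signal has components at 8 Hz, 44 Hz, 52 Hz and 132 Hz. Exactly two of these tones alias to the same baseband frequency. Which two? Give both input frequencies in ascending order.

fs/2 = 20 Hz.
8 Hz ≤ fs/2 = 20 Hz, passes unchanged.
44 Hz mod fs = 4 Hz.
4 Hz ≤ fs/2 = 20 Hz, appears at 4 Hz.
52 Hz mod fs = 12 Hz.
12 Hz ≤ fs/2 = 20 Hz, appears at 12 Hz.
132 Hz mod fs = 12 Hz.
12 Hz ≤ fs/2 = 20 Hz, appears at 12 Hz.
52 Hz and 132 Hz both map to 12 Hz.

52 Hz, 132 Hz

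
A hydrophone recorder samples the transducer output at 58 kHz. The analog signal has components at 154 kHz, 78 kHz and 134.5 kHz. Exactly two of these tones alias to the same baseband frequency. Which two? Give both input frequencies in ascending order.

78 kHz, 154 kHz

fs/2 = 29 kHz.
154 kHz mod fs = 38 kHz.
38 kHz > fs/2 = 29 kHz, folds to fs − 38 kHz = 20 kHz.
78 kHz mod fs = 20 kHz.
20 kHz ≤ fs/2 = 29 kHz, appears at 20 kHz.
134.5 kHz mod fs = 18.5 kHz.
18.5 kHz ≤ fs/2 = 29 kHz, appears at 18.5 kHz.
78 kHz and 154 kHz both map to 20 kHz.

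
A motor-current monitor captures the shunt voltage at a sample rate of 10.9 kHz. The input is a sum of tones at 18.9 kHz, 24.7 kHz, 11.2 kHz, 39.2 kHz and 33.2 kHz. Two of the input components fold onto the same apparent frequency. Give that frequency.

2.9 kHz

fs/2 = 5.45 kHz.
18.9 kHz mod fs = 8 kHz.
8 kHz > fs/2 = 5.45 kHz, folds to fs − 8 kHz = 2.9 kHz.
24.7 kHz mod fs = 2.9 kHz.
2.9 kHz ≤ fs/2 = 5.45 kHz, appears at 2.9 kHz.
11.2 kHz mod fs = 0.3 kHz.
0.3 kHz ≤ fs/2 = 5.45 kHz, appears at 0.3 kHz.
39.2 kHz mod fs = 6.5 kHz.
6.5 kHz > fs/2 = 5.45 kHz, folds to fs − 6.5 kHz = 4.4 kHz.
33.2 kHz mod fs = 0.5 kHz.
0.5 kHz ≤ fs/2 = 5.45 kHz, appears at 0.5 kHz.
18.9 kHz and 24.7 kHz both map to 2.9 kHz.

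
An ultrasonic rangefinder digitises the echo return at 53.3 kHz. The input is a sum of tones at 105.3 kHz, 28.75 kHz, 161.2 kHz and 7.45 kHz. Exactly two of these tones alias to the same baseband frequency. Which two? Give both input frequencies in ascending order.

fs/2 = 26.65 kHz.
105.3 kHz mod fs = 52 kHz.
52 kHz > fs/2 = 26.65 kHz, folds to fs − 52 kHz = 1.3 kHz.
28.75 kHz > fs/2 = 26.65 kHz, folds to fs − 28.75 kHz = 24.55 kHz.
161.2 kHz mod fs = 1.3 kHz.
1.3 kHz ≤ fs/2 = 26.65 kHz, appears at 1.3 kHz.
7.45 kHz ≤ fs/2 = 26.65 kHz, passes unchanged.
105.3 kHz and 161.2 kHz both map to 1.3 kHz.

105.3 kHz, 161.2 kHz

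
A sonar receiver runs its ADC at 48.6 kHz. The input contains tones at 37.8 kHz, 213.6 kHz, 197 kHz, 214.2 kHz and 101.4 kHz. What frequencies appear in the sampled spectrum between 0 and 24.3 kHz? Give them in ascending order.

2.6 kHz, 4.2 kHz, 10.8 kHz, 19.2 kHz, 19.8 kHz

fs/2 = 24.3 kHz.
37.8 kHz > fs/2 = 24.3 kHz, folds to fs − 37.8 kHz = 10.8 kHz.
213.6 kHz mod fs = 19.2 kHz.
19.2 kHz ≤ fs/2 = 24.3 kHz, appears at 19.2 kHz.
197 kHz mod fs = 2.6 kHz.
2.6 kHz ≤ fs/2 = 24.3 kHz, appears at 2.6 kHz.
214.2 kHz mod fs = 19.8 kHz.
19.8 kHz ≤ fs/2 = 24.3 kHz, appears at 19.8 kHz.
101.4 kHz mod fs = 4.2 kHz.
4.2 kHz ≤ fs/2 = 24.3 kHz, appears at 4.2 kHz.
Distinct values: {2.6 kHz, 4.2 kHz, 10.8 kHz, 19.2 kHz, 19.8 kHz}.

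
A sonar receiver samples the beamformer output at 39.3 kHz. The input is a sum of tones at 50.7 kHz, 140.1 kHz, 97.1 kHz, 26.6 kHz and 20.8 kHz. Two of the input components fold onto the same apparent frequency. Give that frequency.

18.5 kHz

fs/2 = 19.65 kHz.
50.7 kHz mod fs = 11.4 kHz.
11.4 kHz ≤ fs/2 = 19.65 kHz, appears at 11.4 kHz.
140.1 kHz mod fs = 22.2 kHz.
22.2 kHz > fs/2 = 19.65 kHz, folds to fs − 22.2 kHz = 17.1 kHz.
97.1 kHz mod fs = 18.5 kHz.
18.5 kHz ≤ fs/2 = 19.65 kHz, appears at 18.5 kHz.
26.6 kHz > fs/2 = 19.65 kHz, folds to fs − 26.6 kHz = 12.7 kHz.
20.8 kHz > fs/2 = 19.65 kHz, folds to fs − 20.8 kHz = 18.5 kHz.
20.8 kHz and 97.1 kHz both map to 18.5 kHz.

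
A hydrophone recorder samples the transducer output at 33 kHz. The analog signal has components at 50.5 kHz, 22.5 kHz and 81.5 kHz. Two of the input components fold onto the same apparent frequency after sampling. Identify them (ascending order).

fs/2 = 16.5 kHz.
50.5 kHz mod fs = 17.5 kHz.
17.5 kHz > fs/2 = 16.5 kHz, folds to fs − 17.5 kHz = 15.5 kHz.
22.5 kHz > fs/2 = 16.5 kHz, folds to fs − 22.5 kHz = 10.5 kHz.
81.5 kHz mod fs = 15.5 kHz.
15.5 kHz ≤ fs/2 = 16.5 kHz, appears at 15.5 kHz.
50.5 kHz and 81.5 kHz both map to 15.5 kHz.

50.5 kHz, 81.5 kHz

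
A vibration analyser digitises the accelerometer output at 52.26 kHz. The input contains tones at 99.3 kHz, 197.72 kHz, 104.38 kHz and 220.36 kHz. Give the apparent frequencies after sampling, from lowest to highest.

0.14 kHz, 5.22 kHz, 11.32 kHz

fs/2 = 26.13 kHz.
99.3 kHz mod fs = 47.04 kHz.
47.04 kHz > fs/2 = 26.13 kHz, folds to fs − 47.04 kHz = 5.22 kHz.
197.72 kHz mod fs = 40.94 kHz.
40.94 kHz > fs/2 = 26.13 kHz, folds to fs − 40.94 kHz = 11.32 kHz.
104.38 kHz mod fs = 52.12 kHz.
52.12 kHz > fs/2 = 26.13 kHz, folds to fs − 52.12 kHz = 0.14 kHz.
220.36 kHz mod fs = 11.32 kHz.
11.32 kHz ≤ fs/2 = 26.13 kHz, appears at 11.32 kHz.
Distinct values: {0.14 kHz, 5.22 kHz, 11.32 kHz}.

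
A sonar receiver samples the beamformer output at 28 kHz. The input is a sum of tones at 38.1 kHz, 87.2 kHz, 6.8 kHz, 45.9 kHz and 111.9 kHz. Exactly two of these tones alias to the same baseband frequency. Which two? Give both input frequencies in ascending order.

fs/2 = 14 kHz.
38.1 kHz mod fs = 10.1 kHz.
10.1 kHz ≤ fs/2 = 14 kHz, appears at 10.1 kHz.
87.2 kHz mod fs = 3.2 kHz.
3.2 kHz ≤ fs/2 = 14 kHz, appears at 3.2 kHz.
6.8 kHz ≤ fs/2 = 14 kHz, passes unchanged.
45.9 kHz mod fs = 17.9 kHz.
17.9 kHz > fs/2 = 14 kHz, folds to fs − 17.9 kHz = 10.1 kHz.
111.9 kHz mod fs = 27.9 kHz.
27.9 kHz > fs/2 = 14 kHz, folds to fs − 27.9 kHz = 0.1 kHz.
38.1 kHz and 45.9 kHz both map to 10.1 kHz.

38.1 kHz, 45.9 kHz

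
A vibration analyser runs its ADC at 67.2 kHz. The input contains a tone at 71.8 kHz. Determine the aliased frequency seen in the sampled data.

71.8 kHz mod fs = 4.6 kHz.
4.6 kHz ≤ fs/2 = 33.6 kHz, appears at 4.6 kHz.

4.6 kHz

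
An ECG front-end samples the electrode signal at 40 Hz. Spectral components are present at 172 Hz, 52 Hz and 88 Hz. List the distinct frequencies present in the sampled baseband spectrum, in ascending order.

fs/2 = 20 Hz.
172 Hz mod fs = 12 Hz.
12 Hz ≤ fs/2 = 20 Hz, appears at 12 Hz.
52 Hz mod fs = 12 Hz.
12 Hz ≤ fs/2 = 20 Hz, appears at 12 Hz.
88 Hz mod fs = 8 Hz.
8 Hz ≤ fs/2 = 20 Hz, appears at 8 Hz.
Distinct values: {8 Hz, 12 Hz}.

8 Hz, 12 Hz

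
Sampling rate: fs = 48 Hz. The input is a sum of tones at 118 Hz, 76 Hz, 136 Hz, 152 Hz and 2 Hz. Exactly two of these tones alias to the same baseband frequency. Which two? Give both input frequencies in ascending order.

fs/2 = 24 Hz.
118 Hz mod fs = 22 Hz.
22 Hz ≤ fs/2 = 24 Hz, appears at 22 Hz.
76 Hz mod fs = 28 Hz.
28 Hz > fs/2 = 24 Hz, folds to fs − 28 Hz = 20 Hz.
136 Hz mod fs = 40 Hz.
40 Hz > fs/2 = 24 Hz, folds to fs − 40 Hz = 8 Hz.
152 Hz mod fs = 8 Hz.
8 Hz ≤ fs/2 = 24 Hz, appears at 8 Hz.
2 Hz ≤ fs/2 = 24 Hz, passes unchanged.
136 Hz and 152 Hz both map to 8 Hz.

136 Hz, 152 Hz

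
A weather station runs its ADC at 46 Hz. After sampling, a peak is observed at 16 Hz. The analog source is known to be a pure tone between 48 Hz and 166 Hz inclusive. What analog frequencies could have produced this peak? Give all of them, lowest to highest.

Frequencies that alias to 16 Hz are k·fs ± 16 Hz for integer k ≥ 0.
k=0: 16 Hz.
k=1: 30 Hz, 62 Hz.
k=2: 76 Hz, 108 Hz.
k=3: 122 Hz, 154 Hz.
k=4: 168 Hz, 200 Hz.
Within [48 Hz, 166 Hz]: 62 Hz, 76 Hz, 108 Hz, 122 Hz, 154 Hz.

62 Hz, 76 Hz, 108 Hz, 122 Hz, 154 Hz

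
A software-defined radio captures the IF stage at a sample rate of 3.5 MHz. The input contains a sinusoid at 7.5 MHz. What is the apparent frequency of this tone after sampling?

0.5 MHz

7.5 MHz mod fs = 0.5 MHz.
0.5 MHz ≤ fs/2 = 1.75 MHz, appears at 0.5 MHz.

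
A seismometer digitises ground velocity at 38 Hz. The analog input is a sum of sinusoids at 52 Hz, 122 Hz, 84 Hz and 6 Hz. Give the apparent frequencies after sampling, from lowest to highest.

fs/2 = 19 Hz.
52 Hz mod fs = 14 Hz.
14 Hz ≤ fs/2 = 19 Hz, appears at 14 Hz.
122 Hz mod fs = 8 Hz.
8 Hz ≤ fs/2 = 19 Hz, appears at 8 Hz.
84 Hz mod fs = 8 Hz.
8 Hz ≤ fs/2 = 19 Hz, appears at 8 Hz.
6 Hz ≤ fs/2 = 19 Hz, passes unchanged.
Distinct values: {6 Hz, 8 Hz, 14 Hz}.

6 Hz, 8 Hz, 14 Hz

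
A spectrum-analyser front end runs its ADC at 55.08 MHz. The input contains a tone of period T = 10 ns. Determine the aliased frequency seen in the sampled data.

T = 10 ns → f = 1/T = 100 MHz.
100 MHz mod fs = 44.92 MHz.
44.92 MHz > fs/2 = 27.54 MHz, folds to fs − 44.92 MHz = 10.16 MHz.

10.16 MHz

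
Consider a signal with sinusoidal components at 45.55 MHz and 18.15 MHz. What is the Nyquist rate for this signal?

91.1 MHz

Highest-frequency component: 45.55 MHz.
Nyquist rate = 2 × 45.55 MHz = 91.1 MHz.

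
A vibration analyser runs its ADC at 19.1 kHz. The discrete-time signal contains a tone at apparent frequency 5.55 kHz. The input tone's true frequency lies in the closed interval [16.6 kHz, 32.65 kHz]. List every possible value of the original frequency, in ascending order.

Frequencies that alias to 5.55 kHz are k·fs ± 5.55 kHz for integer k ≥ 0.
k=0: 5.55 kHz.
k=1: 13.55 kHz, 24.65 kHz.
k=2: 32.65 kHz, 43.75 kHz.
k=3: 51.75 kHz, 62.85 kHz.
Within [16.6 kHz, 32.65 kHz]: 24.65 kHz, 32.65 kHz.

24.65 kHz, 32.65 kHz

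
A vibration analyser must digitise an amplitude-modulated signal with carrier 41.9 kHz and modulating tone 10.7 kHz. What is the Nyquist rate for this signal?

105.2 kHz

AM sidebands sit at fc ± fm = 31.2 kHz and 52.6 kHz.
Highest-frequency component: 52.6 kHz.
Nyquist rate = 2 × 52.6 kHz = 105.2 kHz.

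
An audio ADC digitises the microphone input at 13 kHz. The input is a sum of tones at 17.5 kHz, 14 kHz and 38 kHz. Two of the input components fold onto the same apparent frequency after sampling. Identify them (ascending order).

fs/2 = 6.5 kHz.
17.5 kHz mod fs = 4.5 kHz.
4.5 kHz ≤ fs/2 = 6.5 kHz, appears at 4.5 kHz.
14 kHz mod fs = 1 kHz.
1 kHz ≤ fs/2 = 6.5 kHz, appears at 1 kHz.
38 kHz mod fs = 12 kHz.
12 kHz > fs/2 = 6.5 kHz, folds to fs − 12 kHz = 1 kHz.
14 kHz and 38 kHz both map to 1 kHz.

14 kHz, 38 kHz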